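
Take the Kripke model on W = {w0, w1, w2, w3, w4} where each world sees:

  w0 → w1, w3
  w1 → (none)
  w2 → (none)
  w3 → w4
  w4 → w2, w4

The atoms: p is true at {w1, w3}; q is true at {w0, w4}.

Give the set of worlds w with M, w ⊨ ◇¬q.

w0: successors {w1, w3}; ¬q there: w1:T, w3:T. ✓
w1: no successors, so ◇¬q fails. ✗
w2: no successors, so ◇¬q fails. ✗
w3: successors {w4}; ¬q there: w4:F. ✗
w4: successors {w2, w4}; ¬q there: w2:T, w4:F. ✓

{w0, w4}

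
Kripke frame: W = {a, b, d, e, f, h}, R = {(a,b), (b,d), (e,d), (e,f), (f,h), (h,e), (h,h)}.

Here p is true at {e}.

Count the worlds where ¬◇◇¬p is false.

a: ◇◇¬p is T. ✗
b: ◇◇¬p is F. ✓
d: ◇◇¬p is F. ✓
e: ◇◇¬p is T. ✗
f: ◇◇¬p is T. ✗
h: ◇◇¬p is T. ✗
Satisfying worlds: {b, d}.
So ¬◇◇¬p fails at the other 4 worlds.

4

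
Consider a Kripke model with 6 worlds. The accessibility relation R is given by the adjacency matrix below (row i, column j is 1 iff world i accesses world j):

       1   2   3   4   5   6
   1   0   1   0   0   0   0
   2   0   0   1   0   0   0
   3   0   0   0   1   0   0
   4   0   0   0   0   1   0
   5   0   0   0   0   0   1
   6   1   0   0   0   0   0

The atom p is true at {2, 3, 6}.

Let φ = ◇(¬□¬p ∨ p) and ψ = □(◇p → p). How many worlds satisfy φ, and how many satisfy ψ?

5 and 4

For ◇(¬□¬p ∨ p):
1: successors {2}; ¬□¬p ∨ p there: 2:T. ✓
2: successors {3}; ¬□¬p ∨ p there: 3:T. ✓
3: successors {4}; ¬□¬p ∨ p there: 4:F. ✗
4: successors {5}; ¬□¬p ∨ p there: 5:T. ✓
5: successors {6}; ¬□¬p ∨ p there: 6:T. ✓
6: successors {1}; ¬□¬p ∨ p there: 1:T. ✓
— 5 worlds.
For □(◇p → p):
1: successors {2}; ◇p → p there: 2:T. ✓
2: successors {3}; ◇p → p there: 3:T. ✓
3: successors {4}; ◇p → p there: 4:T. ✓
4: successors {5}; ◇p → p there: 5:F. ✗
5: successors {6}; ◇p → p there: 6:T. ✓
6: successors {1}; ◇p → p there: 1:F. ✗
— 4 worlds.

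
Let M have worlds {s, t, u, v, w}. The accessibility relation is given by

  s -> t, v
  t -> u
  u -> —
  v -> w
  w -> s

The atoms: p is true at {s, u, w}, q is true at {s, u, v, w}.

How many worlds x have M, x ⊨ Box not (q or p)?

1

s: successors {t, v}; not (q or p) there: t:T, v:F. ✗
t: successors {u}; not (q or p) there: u:F. ✗
u: no successors, so Box not (q or p) holds vacuously. ✓
v: successors {w}; not (q or p) there: w:F. ✗
w: successors {s}; not (q or p) there: s:F. ✗
Satisfying worlds: {u}.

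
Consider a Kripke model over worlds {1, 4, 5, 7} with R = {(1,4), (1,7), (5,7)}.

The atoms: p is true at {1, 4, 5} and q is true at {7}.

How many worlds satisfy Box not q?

2

1: successors {4, 7}; not q there: 4:T, 7:F. ✗
4: no successors, so Box not q holds vacuously. ✓
5: successors {7}; not q there: 7:F. ✗
7: no successors, so Box not q holds vacuously. ✓
Satisfying worlds: {4, 7}.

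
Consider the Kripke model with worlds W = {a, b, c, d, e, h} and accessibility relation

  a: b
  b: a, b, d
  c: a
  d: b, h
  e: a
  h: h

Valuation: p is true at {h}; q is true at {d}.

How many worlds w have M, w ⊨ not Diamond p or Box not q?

6

a: not Diamond p is T, Box not q is T. ✓
b: not Diamond p is T, Box not q is F. ✓
c: not Diamond p is T, Box not q is T. ✓
d: not Diamond p is F, Box not q is T. ✓
e: not Diamond p is T, Box not q is T. ✓
h: not Diamond p is F, Box not q is T. ✓
Satisfying worlds: {a, b, c, d, e, h}.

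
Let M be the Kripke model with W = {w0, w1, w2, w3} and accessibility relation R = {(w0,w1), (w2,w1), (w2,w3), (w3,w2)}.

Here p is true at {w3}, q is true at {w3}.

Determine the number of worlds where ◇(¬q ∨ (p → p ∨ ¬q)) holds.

3

w0: successors {w1}; ¬q ∨ (p → p ∨ ¬q) there: w1:T. ✓
w1: no successors, so ◇(¬q ∨ (p → p ∨ ¬q)) fails. ✗
w2: successors {w1, w3}; ¬q ∨ (p → p ∨ ¬q) there: w1:T, w3:T. ✓
w3: successors {w2}; ¬q ∨ (p → p ∨ ¬q) there: w2:T. ✓
Satisfying worlds: {w0, w2, w3}.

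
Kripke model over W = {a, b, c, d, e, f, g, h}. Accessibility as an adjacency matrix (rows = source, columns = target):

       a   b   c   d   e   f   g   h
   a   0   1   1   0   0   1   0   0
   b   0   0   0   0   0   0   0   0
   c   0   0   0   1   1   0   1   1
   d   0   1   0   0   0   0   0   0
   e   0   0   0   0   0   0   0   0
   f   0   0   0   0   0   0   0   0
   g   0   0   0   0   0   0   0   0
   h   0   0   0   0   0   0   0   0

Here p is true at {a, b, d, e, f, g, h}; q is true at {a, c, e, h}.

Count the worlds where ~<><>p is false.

a: <><>p is T. ✗
b: <><>p is F. ✓
c: <><>p is T. ✗
d: <><>p is F. ✓
e: <><>p is F. ✓
f: <><>p is F. ✓
g: <><>p is F. ✓
h: <><>p is F. ✓
Satisfying worlds: {b, d, e, f, g, h}.
So ~<><>p fails at the other 2 worlds.

2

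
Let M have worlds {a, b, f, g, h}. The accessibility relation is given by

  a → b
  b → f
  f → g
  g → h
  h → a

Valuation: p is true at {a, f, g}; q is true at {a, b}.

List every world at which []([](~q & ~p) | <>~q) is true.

a: successors {b}; [](~q & ~p) | <>~q there: b:T. ✓
b: successors {f}; [](~q & ~p) | <>~q there: f:T. ✓
f: successors {g}; [](~q & ~p) | <>~q there: g:T. ✓
g: successors {h}; [](~q & ~p) | <>~q there: h:F. ✗
h: successors {a}; [](~q & ~p) | <>~q there: a:F. ✗

{a, b, f}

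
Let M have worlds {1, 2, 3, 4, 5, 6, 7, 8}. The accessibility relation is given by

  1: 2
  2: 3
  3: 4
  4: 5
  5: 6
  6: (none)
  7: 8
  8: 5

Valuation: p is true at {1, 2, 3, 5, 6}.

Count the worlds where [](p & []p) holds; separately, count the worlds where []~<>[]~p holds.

For [](p & []p):
1: successors {2}; p & []p there: 2:T. ✓
2: successors {3}; p & []p there: 3:F. ✗
3: successors {4}; p & []p there: 4:F. ✗
4: successors {5}; p & []p there: 5:T. ✓
5: successors {6}; p & []p there: 6:T. ✓
6: no successors, so [](p & []p) holds vacuously. ✓
7: successors {8}; p & []p there: 8:F. ✗
8: successors {5}; p & []p there: 5:T. ✓
— 5 worlds.
For []~<>[]~p:
1: successors {2}; ~<>[]~p there: 2:F. ✗
2: successors {3}; ~<>[]~p there: 3:T. ✓
3: successors {4}; ~<>[]~p there: 4:T. ✓
4: successors {5}; ~<>[]~p there: 5:F. ✗
5: successors {6}; ~<>[]~p there: 6:T. ✓
6: no successors, so []~<>[]~p holds vacuously. ✓
7: successors {8}; ~<>[]~p there: 8:T. ✓
8: successors {5}; ~<>[]~p there: 5:F. ✗
— 5 worlds.

5 and 5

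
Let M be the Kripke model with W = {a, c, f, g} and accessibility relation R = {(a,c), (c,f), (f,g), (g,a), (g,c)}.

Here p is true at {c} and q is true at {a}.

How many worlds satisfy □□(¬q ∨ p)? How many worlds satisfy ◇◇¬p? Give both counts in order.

For □□(¬q ∨ p):
a: successors {c}; □(¬q ∨ p) there: c:T. ✓
c: successors {f}; □(¬q ∨ p) there: f:T. ✓
f: successors {g}; □(¬q ∨ p) there: g:F. ✗
g: successors {a, c}; □(¬q ∨ p) there: a:T, c:T. ✓
— 3 worlds.
For ◇◇¬p:
a: successors {c}; ◇¬p there: c:T. ✓
c: successors {f}; ◇¬p there: f:T. ✓
f: successors {g}; ◇¬p there: g:T. ✓
g: successors {a, c}; ◇¬p there: a:F, c:T. ✓
— 4 worlds.

3 and 4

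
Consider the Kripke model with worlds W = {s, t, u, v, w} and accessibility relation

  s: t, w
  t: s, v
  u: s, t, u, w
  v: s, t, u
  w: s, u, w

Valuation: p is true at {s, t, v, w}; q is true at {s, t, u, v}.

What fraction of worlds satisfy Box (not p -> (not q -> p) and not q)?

s: successors {t, w}; not p -> (not q -> p) and not q there: t:T, w:T. ✓
t: successors {s, v}; not p -> (not q -> p) and not q there: s:T, v:T. ✓
u: successors {s, t, u, w}; not p -> (not q -> p) and not q there: s:T, t:T, u:F, w:T. ✗
v: successors {s, t, u}; not p -> (not q -> p) and not q there: s:T, t:T, u:F. ✗
w: successors {s, u, w}; not p -> (not q -> p) and not q there: s:T, u:F, w:T. ✗
That's 2 of 5 worlds, so 2/5.

2/5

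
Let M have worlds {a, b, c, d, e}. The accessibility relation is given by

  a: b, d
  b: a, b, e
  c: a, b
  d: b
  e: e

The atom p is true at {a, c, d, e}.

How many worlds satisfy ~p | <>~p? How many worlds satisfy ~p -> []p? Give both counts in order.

4 and 4

For ~p | <>~p:
a: ~p is F, <>~p is T. ✓
b: ~p is T, <>~p is T. ✓
c: ~p is F, <>~p is T. ✓
d: ~p is F, <>~p is T. ✓
e: ~p is F, <>~p is F. ✗
— 4 worlds.
For ~p -> []p:
a: ~p is F, []p is F. ✓
b: ~p is T, []p is F. ✗
c: ~p is F, []p is F. ✓
d: ~p is F, []p is F. ✓
e: ~p is F, []p is T. ✓
— 4 worlds.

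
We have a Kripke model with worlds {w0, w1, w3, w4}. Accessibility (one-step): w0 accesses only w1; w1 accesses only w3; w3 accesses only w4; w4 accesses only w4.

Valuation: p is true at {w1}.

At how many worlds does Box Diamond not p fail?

0

w0: successors {w1}; Diamond not p there: w1:T. ✓
w1: successors {w3}; Diamond not p there: w3:T. ✓
w3: successors {w4}; Diamond not p there: w4:T. ✓
w4: successors {w4}; Diamond not p there: w4:T. ✓
Satisfying worlds: {w0, w1, w3, w4}.
So Box Diamond not p fails at the other 0 worlds.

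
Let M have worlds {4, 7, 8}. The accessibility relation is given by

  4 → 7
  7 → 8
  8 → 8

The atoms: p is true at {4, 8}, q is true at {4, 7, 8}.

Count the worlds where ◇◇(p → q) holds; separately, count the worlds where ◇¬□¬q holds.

3 and 3

For ◇◇(p → q):
4: successors {7}; ◇(p → q) there: 7:T. ✓
7: successors {8}; ◇(p → q) there: 8:T. ✓
8: successors {8}; ◇(p → q) there: 8:T. ✓
— 3 worlds.
For ◇¬□¬q:
4: successors {7}; ¬□¬q there: 7:T. ✓
7: successors {8}; ¬□¬q there: 8:T. ✓
8: successors {8}; ¬□¬q there: 8:T. ✓
— 3 worlds.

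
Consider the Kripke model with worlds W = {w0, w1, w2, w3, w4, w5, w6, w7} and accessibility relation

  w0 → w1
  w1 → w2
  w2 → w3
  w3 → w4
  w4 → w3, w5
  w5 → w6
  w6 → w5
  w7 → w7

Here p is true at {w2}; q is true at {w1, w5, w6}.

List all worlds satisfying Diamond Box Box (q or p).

w0: successors {w1}; Box Box (q or p) there: w1:F. ✗
w1: successors {w2}; Box Box (q or p) there: w2:F. ✗
w2: successors {w3}; Box Box (q or p) there: w3:F. ✗
w3: successors {w4}; Box Box (q or p) there: w4:F. ✗
w4: successors {w3, w5}; Box Box (q or p) there: w3:F, w5:T. ✓
w5: successors {w6}; Box Box (q or p) there: w6:T. ✓
w6: successors {w5}; Box Box (q or p) there: w5:T. ✓
w7: successors {w7}; Box Box (q or p) there: w7:F. ✗

{w4, w5, w6}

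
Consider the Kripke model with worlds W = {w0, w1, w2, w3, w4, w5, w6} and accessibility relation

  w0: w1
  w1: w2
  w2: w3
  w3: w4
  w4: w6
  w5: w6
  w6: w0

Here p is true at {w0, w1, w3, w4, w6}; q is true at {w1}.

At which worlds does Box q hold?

w0: successors {w1}; q there: w1:T. ✓
w1: successors {w2}; q there: w2:F. ✗
w2: successors {w3}; q there: w3:F. ✗
w3: successors {w4}; q there: w4:F. ✗
w4: successors {w6}; q there: w6:F. ✗
w5: successors {w6}; q there: w6:F. ✗
w6: successors {w0}; q there: w0:F. ✗

{w0}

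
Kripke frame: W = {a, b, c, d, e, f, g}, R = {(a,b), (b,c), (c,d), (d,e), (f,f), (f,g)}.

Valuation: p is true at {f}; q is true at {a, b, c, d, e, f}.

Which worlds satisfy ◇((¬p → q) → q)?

a: successors {b}; (¬p → q) → q there: b:T. ✓
b: successors {c}; (¬p → q) → q there: c:T. ✓
c: successors {d}; (¬p → q) → q there: d:T. ✓
d: successors {e}; (¬p → q) → q there: e:T. ✓
e: no successors, so ◇((¬p → q) → q) fails. ✗
f: successors {f, g}; (¬p → q) → q there: f:T, g:T. ✓
g: no successors, so ◇((¬p → q) → q) fails. ✗

{a, b, c, d, f}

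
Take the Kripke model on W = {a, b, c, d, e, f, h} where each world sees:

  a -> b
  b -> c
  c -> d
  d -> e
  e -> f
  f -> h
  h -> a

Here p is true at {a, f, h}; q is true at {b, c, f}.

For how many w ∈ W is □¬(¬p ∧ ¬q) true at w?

a: successors {b}; ¬(¬p ∧ ¬q) there: b:T. ✓
b: successors {c}; ¬(¬p ∧ ¬q) there: c:T. ✓
c: successors {d}; ¬(¬p ∧ ¬q) there: d:F. ✗
d: successors {e}; ¬(¬p ∧ ¬q) there: e:F. ✗
e: successors {f}; ¬(¬p ∧ ¬q) there: f:T. ✓
f: successors {h}; ¬(¬p ∧ ¬q) there: h:T. ✓
h: successors {a}; ¬(¬p ∧ ¬q) there: a:T. ✓
Satisfying worlds: {a, b, e, f, h}.

5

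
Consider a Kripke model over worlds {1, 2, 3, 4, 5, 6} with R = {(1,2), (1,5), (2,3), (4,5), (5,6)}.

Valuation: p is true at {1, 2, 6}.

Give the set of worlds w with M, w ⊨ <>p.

{1, 5}

1: successors {2, 5}; p there: 2:T, 5:F. ✓
2: successors {3}; p there: 3:F. ✗
3: no successors, so <>p fails. ✗
4: successors {5}; p there: 5:F. ✗
5: successors {6}; p there: 6:T. ✓
6: no successors, so <>p fails. ✗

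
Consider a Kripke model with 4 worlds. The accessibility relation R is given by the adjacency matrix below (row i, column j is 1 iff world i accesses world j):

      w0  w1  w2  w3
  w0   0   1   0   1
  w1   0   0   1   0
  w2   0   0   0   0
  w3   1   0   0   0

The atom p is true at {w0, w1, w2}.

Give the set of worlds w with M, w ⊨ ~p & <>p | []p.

w0: ~p & <>p is F, []p is F. ✗
w1: ~p & <>p is F, []p is T. ✓
w2: ~p & <>p is F, []p is T. ✓
w3: ~p & <>p is T, []p is T. ✓

{w1, w2, w3}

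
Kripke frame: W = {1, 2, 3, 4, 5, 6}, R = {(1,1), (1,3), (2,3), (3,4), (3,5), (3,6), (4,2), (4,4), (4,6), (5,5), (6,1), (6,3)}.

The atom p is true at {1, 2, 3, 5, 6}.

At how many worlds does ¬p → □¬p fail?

1: ¬p is F, □¬p is F. ✓
2: ¬p is F, □¬p is F. ✓
3: ¬p is F, □¬p is F. ✓
4: ¬p is T, □¬p is F. ✗
5: ¬p is F, □¬p is F. ✓
6: ¬p is F, □¬p is F. ✓
Satisfying worlds: {1, 2, 3, 5, 6}.
So ¬p → □¬p fails at the other 1 world.

1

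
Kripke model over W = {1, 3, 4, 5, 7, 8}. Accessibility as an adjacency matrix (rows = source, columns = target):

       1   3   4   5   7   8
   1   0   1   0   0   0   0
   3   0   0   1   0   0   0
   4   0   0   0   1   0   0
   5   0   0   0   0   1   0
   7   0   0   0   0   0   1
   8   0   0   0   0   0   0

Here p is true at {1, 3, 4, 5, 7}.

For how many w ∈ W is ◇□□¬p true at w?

3

1: successors {3}; □□¬p there: 3:F. ✗
3: successors {4}; □□¬p there: 4:F. ✗
4: successors {5}; □□¬p there: 5:T. ✓
5: successors {7}; □□¬p there: 7:T. ✓
7: successors {8}; □□¬p there: 8:T. ✓
8: no successors, so ◇□□¬p fails. ✗
Satisfying worlds: {4, 5, 7}.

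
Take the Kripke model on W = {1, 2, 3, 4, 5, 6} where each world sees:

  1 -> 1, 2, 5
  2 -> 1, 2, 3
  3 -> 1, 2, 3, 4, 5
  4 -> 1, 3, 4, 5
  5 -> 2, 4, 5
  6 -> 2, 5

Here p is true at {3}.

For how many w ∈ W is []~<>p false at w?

1: successors {1, 2, 5}; ~<>p there: 1:T, 2:F, 5:T. ✗
2: successors {1, 2, 3}; ~<>p there: 1:T, 2:F, 3:F. ✗
3: successors {1, 2, 3, 4, 5}; ~<>p there: 1:T, 2:F, 3:F, 4:F, 5:T. ✗
4: successors {1, 3, 4, 5}; ~<>p there: 1:T, 3:F, 4:F, 5:T. ✗
5: successors {2, 4, 5}; ~<>p there: 2:F, 4:F, 5:T. ✗
6: successors {2, 5}; ~<>p there: 2:F, 5:T. ✗
Satisfying worlds: ∅.
So []~<>p fails at the other 6 worlds.

6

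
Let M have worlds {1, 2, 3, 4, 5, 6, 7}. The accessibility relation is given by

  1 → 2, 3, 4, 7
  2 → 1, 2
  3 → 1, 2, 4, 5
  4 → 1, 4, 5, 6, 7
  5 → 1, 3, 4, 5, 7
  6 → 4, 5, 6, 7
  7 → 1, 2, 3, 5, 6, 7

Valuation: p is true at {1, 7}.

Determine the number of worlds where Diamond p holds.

7

1: successors {2, 3, 4, 7}; p there: 2:F, 3:F, 4:F, 7:T. ✓
2: successors {1, 2}; p there: 1:T, 2:F. ✓
3: successors {1, 2, 4, 5}; p there: 1:T, 2:F, 4:F, 5:F. ✓
4: successors {1, 4, 5, 6, 7}; p there: 1:T, 4:F, 5:F, 6:F, 7:T. ✓
5: successors {1, 3, 4, 5, 7}; p there: 1:T, 3:F, 4:F, 5:F, 7:T. ✓
6: successors {4, 5, 6, 7}; p there: 4:F, 5:F, 6:F, 7:T. ✓
7: successors {1, 2, 3, 5, 6, 7}; p there: 1:T, 2:F, 3:F, 5:F, 6:F, 7:T. ✓
Satisfying worlds: {1, 2, 3, 4, 5, 6, 7}.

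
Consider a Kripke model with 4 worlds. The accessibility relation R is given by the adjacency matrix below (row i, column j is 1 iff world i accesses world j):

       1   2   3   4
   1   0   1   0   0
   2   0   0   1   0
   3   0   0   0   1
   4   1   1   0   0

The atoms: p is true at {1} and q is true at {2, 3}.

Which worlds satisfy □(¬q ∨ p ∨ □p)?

1: successors {2}; ¬q ∨ p ∨ □p there: 2:F. ✗
2: successors {3}; ¬q ∨ p ∨ □p there: 3:F. ✗
3: successors {4}; ¬q ∨ p ∨ □p there: 4:T. ✓
4: successors {1, 2}; ¬q ∨ p ∨ □p there: 1:T, 2:F. ✗

{3}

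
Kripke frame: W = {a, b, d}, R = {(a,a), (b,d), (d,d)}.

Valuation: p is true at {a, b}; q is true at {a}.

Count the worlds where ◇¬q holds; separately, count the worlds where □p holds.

2 and 1

For ◇¬q:
a: successors {a}; ¬q there: a:F. ✗
b: successors {d}; ¬q there: d:T. ✓
d: successors {d}; ¬q there: d:T. ✓
— 2 worlds.
For □p:
a: successors {a}; p there: a:T. ✓
b: successors {d}; p there: d:F. ✗
d: successors {d}; p there: d:F. ✗
— 1 world.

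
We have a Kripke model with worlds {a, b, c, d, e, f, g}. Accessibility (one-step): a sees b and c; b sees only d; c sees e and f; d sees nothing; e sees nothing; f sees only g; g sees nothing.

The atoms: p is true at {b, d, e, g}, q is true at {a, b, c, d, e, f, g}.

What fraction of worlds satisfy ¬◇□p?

3/7

a: ◇□p is T. ✗
b: ◇□p is T. ✗
c: ◇□p is T. ✗
d: ◇□p is F. ✓
e: ◇□p is F. ✓
f: ◇□p is T. ✗
g: ◇□p is F. ✓
That's 3 of 7 worlds, so 3/7.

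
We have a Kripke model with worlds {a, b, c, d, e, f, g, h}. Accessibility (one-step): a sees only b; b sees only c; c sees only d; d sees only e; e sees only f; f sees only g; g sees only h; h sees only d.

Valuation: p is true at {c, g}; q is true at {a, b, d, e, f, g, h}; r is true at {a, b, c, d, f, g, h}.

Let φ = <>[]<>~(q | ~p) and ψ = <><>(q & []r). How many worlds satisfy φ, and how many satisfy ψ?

For <>[]<>~(q | ~p):
a: successors {b}; []<>~(q | ~p) there: b:F. ✗
b: successors {c}; []<>~(q | ~p) there: c:F. ✗
c: successors {d}; []<>~(q | ~p) there: d:F. ✗
d: successors {e}; []<>~(q | ~p) there: e:F. ✗
e: successors {f}; []<>~(q | ~p) there: f:F. ✗
f: successors {g}; []<>~(q | ~p) there: g:F. ✗
g: successors {h}; []<>~(q | ~p) there: h:F. ✗
h: successors {d}; []<>~(q | ~p) there: d:F. ✗
— 0 worlds.
For <><>(q & []r):
a: successors {b}; <>(q & []r) there: b:F. ✗
b: successors {c}; <>(q & []r) there: c:F. ✗
c: successors {d}; <>(q & []r) there: d:T. ✓
d: successors {e}; <>(q & []r) there: e:T. ✓
e: successors {f}; <>(q & []r) there: f:T. ✓
f: successors {g}; <>(q & []r) there: g:T. ✓
g: successors {h}; <>(q & []r) there: h:F. ✗
h: successors {d}; <>(q & []r) there: d:T. ✓
— 5 worlds.

0 and 5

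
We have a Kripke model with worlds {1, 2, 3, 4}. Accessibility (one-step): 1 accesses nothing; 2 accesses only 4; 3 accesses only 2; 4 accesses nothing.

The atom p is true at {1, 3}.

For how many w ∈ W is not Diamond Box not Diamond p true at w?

1: Diamond Box not Diamond p is F. ✓
2: Diamond Box not Diamond p is T. ✗
3: Diamond Box not Diamond p is T. ✗
4: Diamond Box not Diamond p is F. ✓
Satisfying worlds: {1, 4}.

2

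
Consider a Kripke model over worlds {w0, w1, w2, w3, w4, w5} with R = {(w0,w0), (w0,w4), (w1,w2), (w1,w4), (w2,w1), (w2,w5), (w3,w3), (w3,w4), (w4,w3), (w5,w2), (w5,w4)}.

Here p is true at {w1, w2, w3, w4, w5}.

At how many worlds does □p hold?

5

w0: successors {w0, w4}; p there: w0:F, w4:T. ✗
w1: successors {w2, w4}; p there: w2:T, w4:T. ✓
w2: successors {w1, w5}; p there: w1:T, w5:T. ✓
w3: successors {w3, w4}; p there: w3:T, w4:T. ✓
w4: successors {w3}; p there: w3:T. ✓
w5: successors {w2, w4}; p there: w2:T, w4:T. ✓
Satisfying worlds: {w1, w2, w3, w4, w5}.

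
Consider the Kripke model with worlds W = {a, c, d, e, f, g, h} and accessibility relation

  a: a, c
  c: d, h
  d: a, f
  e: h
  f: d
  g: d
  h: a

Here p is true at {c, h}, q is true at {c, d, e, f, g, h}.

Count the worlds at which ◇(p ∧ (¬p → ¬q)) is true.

3

a: successors {a, c}; p ∧ (¬p → ¬q) there: a:F, c:T. ✓
c: successors {d, h}; p ∧ (¬p → ¬q) there: d:F, h:T. ✓
d: successors {a, f}; p ∧ (¬p → ¬q) there: a:F, f:F. ✗
e: successors {h}; p ∧ (¬p → ¬q) there: h:T. ✓
f: successors {d}; p ∧ (¬p → ¬q) there: d:F. ✗
g: successors {d}; p ∧ (¬p → ¬q) there: d:F. ✗
h: successors {a}; p ∧ (¬p → ¬q) there: a:F. ✗
Satisfying worlds: {a, c, e}.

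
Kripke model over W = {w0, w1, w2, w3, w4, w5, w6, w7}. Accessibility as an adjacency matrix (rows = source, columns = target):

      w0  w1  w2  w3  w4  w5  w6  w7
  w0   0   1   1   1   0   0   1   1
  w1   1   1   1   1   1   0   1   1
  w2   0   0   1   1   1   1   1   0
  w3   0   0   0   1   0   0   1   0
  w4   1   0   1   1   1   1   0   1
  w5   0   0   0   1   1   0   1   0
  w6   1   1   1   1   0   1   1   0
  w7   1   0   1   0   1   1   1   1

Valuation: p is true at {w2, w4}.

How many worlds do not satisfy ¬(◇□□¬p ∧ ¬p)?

w0: ◇□□¬p ∧ ¬p is F. ✓
w1: ◇□□¬p ∧ ¬p is F. ✓
w2: ◇□□¬p ∧ ¬p is F. ✓
w3: ◇□□¬p ∧ ¬p is F. ✓
w4: ◇□□¬p ∧ ¬p is F. ✓
w5: ◇□□¬p ∧ ¬p is F. ✓
w6: ◇□□¬p ∧ ¬p is F. ✓
w7: ◇□□¬p ∧ ¬p is F. ✓
Satisfying worlds: {w0, w1, w2, w3, w4, w5, w6, w7}.
So ¬(◇□□¬p ∧ ¬p) fails at the other 0 worlds.

0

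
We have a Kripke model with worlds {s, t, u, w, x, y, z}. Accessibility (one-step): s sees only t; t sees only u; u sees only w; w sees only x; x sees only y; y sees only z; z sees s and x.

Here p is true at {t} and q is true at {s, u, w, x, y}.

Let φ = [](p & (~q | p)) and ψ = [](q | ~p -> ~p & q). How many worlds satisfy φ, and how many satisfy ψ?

1 and 6

For [](p & (~q | p)):
s: successors {t}; p & (~q | p) there: t:T. ✓
t: successors {u}; p & (~q | p) there: u:F. ✗
u: successors {w}; p & (~q | p) there: w:F. ✗
w: successors {x}; p & (~q | p) there: x:F. ✗
x: successors {y}; p & (~q | p) there: y:F. ✗
y: successors {z}; p & (~q | p) there: z:F. ✗
z: successors {s, x}; p & (~q | p) there: s:F, x:F. ✗
— 1 world.
For [](q | ~p -> ~p & q):
s: successors {t}; q | ~p -> ~p & q there: t:T. ✓
t: successors {u}; q | ~p -> ~p & q there: u:T. ✓
u: successors {w}; q | ~p -> ~p & q there: w:T. ✓
w: successors {x}; q | ~p -> ~p & q there: x:T. ✓
x: successors {y}; q | ~p -> ~p & q there: y:T. ✓
y: successors {z}; q | ~p -> ~p & q there: z:F. ✗
z: successors {s, x}; q | ~p -> ~p & q there: s:T, x:T. ✓
— 6 worlds.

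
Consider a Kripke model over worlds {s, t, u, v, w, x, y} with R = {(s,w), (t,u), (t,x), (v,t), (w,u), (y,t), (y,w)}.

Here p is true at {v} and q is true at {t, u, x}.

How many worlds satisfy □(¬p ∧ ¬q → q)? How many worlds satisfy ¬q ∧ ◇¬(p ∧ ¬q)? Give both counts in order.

For □(¬p ∧ ¬q → q):
s: successors {w}; ¬p ∧ ¬q → q there: w:F. ✗
t: successors {u, x}; ¬p ∧ ¬q → q there: u:T, x:T. ✓
u: no successors, so □(¬p ∧ ¬q → q) holds vacuously. ✓
v: successors {t}; ¬p ∧ ¬q → q there: t:T. ✓
w: successors {u}; ¬p ∧ ¬q → q there: u:T. ✓
x: no successors, so □(¬p ∧ ¬q → q) holds vacuously. ✓
y: successors {t, w}; ¬p ∧ ¬q → q there: t:T, w:F. ✗
— 5 worlds.
For ¬q ∧ ◇¬(p ∧ ¬q):
s: ¬q is T, ◇¬(p ∧ ¬q) is T. ✓
t: ¬q is F, ◇¬(p ∧ ¬q) is T. ✗
u: ¬q is F, ◇¬(p ∧ ¬q) is F. ✗
v: ¬q is T, ◇¬(p ∧ ¬q) is T. ✓
w: ¬q is T, ◇¬(p ∧ ¬q) is T. ✓
x: ¬q is F, ◇¬(p ∧ ¬q) is F. ✗
y: ¬q is T, ◇¬(p ∧ ¬q) is T. ✓
— 4 worlds.

5 and 4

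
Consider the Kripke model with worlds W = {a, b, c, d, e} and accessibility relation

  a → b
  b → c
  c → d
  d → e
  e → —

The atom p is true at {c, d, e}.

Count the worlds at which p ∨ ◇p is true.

a: p is F, ◇p is F. ✗
b: p is F, ◇p is T. ✓
c: p is T, ◇p is T. ✓
d: p is T, ◇p is T. ✓
e: p is T, ◇p is F. ✓
Satisfying worlds: {b, c, d, e}.

4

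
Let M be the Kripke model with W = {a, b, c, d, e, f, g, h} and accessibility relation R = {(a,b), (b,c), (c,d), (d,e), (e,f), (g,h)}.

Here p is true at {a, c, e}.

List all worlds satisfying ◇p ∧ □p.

{b, d}

a: ◇p is F, □p is F. ✗
b: ◇p is T, □p is T. ✓
c: ◇p is F, □p is F. ✗
d: ◇p is T, □p is T. ✓
e: ◇p is F, □p is F. ✗
f: ◇p is F, □p is T. ✗
g: ◇p is F, □p is F. ✗
h: ◇p is F, □p is T. ✗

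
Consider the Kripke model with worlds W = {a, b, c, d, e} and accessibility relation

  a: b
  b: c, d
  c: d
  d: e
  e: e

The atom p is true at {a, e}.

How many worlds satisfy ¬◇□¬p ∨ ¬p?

4

a: ¬◇□¬p is F, ¬p is F. ✗
b: ¬◇□¬p is F, ¬p is T. ✓
c: ¬◇□¬p is T, ¬p is T. ✓
d: ¬◇□¬p is T, ¬p is T. ✓
e: ¬◇□¬p is T, ¬p is F. ✓
Satisfying worlds: {b, c, d, e}.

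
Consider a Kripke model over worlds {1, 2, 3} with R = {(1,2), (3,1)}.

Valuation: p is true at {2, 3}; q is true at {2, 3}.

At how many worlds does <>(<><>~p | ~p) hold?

1

1: successors {2}; <><>~p | ~p there: 2:F. ✗
2: no successors, so <>(<><>~p | ~p) fails. ✗
3: successors {1}; <><>~p | ~p there: 1:T. ✓
Satisfying worlds: {3}.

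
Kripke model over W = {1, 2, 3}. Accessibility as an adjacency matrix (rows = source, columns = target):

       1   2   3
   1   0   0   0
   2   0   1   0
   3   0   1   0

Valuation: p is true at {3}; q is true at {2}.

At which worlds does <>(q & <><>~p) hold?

{2, 3}

1: no successors, so <>(q & <><>~p) fails. ✗
2: successors {2}; q & <><>~p there: 2:T. ✓
3: successors {2}; q & <><>~p there: 2:T. ✓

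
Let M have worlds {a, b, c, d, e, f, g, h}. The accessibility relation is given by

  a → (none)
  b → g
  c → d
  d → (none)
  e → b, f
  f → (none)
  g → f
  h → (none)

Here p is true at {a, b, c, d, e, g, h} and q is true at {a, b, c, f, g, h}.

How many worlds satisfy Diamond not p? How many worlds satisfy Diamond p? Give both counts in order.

For Diamond not p:
a: no successors, so Diamond not p fails. ✗
b: successors {g}; not p there: g:F. ✗
c: successors {d}; not p there: d:F. ✗
d: no successors, so Diamond not p fails. ✗
e: successors {b, f}; not p there: b:F, f:T. ✓
f: no successors, so Diamond not p fails. ✗
g: successors {f}; not p there: f:T. ✓
h: no successors, so Diamond not p fails. ✗
— 2 worlds.
For Diamond p:
a: no successors, so Diamond p fails. ✗
b: successors {g}; p there: g:T. ✓
c: successors {d}; p there: d:T. ✓
d: no successors, so Diamond p fails. ✗
e: successors {b, f}; p there: b:T, f:F. ✓
f: no successors, so Diamond p fails. ✗
g: successors {f}; p there: f:F. ✗
h: no successors, so Diamond p fails. ✗
— 3 worlds.

2 and 3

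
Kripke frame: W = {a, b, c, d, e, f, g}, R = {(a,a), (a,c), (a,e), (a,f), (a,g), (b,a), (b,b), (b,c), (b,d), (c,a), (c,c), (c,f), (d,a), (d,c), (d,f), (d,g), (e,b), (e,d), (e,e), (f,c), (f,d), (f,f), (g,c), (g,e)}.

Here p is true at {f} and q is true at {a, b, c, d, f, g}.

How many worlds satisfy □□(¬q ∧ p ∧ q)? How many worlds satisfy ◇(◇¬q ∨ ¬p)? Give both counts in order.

0 and 7

For □□(¬q ∧ p ∧ q):
a: successors {a, c, e, f, g}; □(¬q ∧ p ∧ q) there: a:F, c:F, e:F, f:F, g:F. ✗
b: successors {a, b, c, d}; □(¬q ∧ p ∧ q) there: a:F, b:F, c:F, d:F. ✗
c: successors {a, c, f}; □(¬q ∧ p ∧ q) there: a:F, c:F, f:F. ✗
d: successors {a, c, f, g}; □(¬q ∧ p ∧ q) there: a:F, c:F, f:F, g:F. ✗
e: successors {b, d, e}; □(¬q ∧ p ∧ q) there: b:F, d:F, e:F. ✗
f: successors {c, d, f}; □(¬q ∧ p ∧ q) there: c:F, d:F, f:F. ✗
g: successors {c, e}; □(¬q ∧ p ∧ q) there: c:F, e:F. ✗
— 0 worlds.
For ◇(◇¬q ∨ ¬p):
a: successors {a, c, e, f, g}; ◇¬q ∨ ¬p there: a:T, c:T, e:T, f:F, g:T. ✓
b: successors {a, b, c, d}; ◇¬q ∨ ¬p there: a:T, b:T, c:T, d:T. ✓
c: successors {a, c, f}; ◇¬q ∨ ¬p there: a:T, c:T, f:F. ✓
d: successors {a, c, f, g}; ◇¬q ∨ ¬p there: a:T, c:T, f:F, g:T. ✓
e: successors {b, d, e}; ◇¬q ∨ ¬p there: b:T, d:T, e:T. ✓
f: successors {c, d, f}; ◇¬q ∨ ¬p there: c:T, d:T, f:F. ✓
g: successors {c, e}; ◇¬q ∨ ¬p there: c:T, e:T. ✓
— 7 worlds.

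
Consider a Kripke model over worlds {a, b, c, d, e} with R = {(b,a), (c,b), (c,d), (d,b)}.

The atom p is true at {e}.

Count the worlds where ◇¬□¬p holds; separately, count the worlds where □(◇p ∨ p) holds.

For ◇¬□¬p:
a: no successors, so ◇¬□¬p fails. ✗
b: successors {a}; ¬□¬p there: a:F. ✗
c: successors {b, d}; ¬□¬p there: b:F, d:F. ✗
d: successors {b}; ¬□¬p there: b:F. ✗
e: no successors, so ◇¬□¬p fails. ✗
— 0 worlds.
For □(◇p ∨ p):
a: no successors, so □(◇p ∨ p) holds vacuously. ✓
b: successors {a}; ◇p ∨ p there: a:F. ✗
c: successors {b, d}; ◇p ∨ p there: b:F, d:F. ✗
d: successors {b}; ◇p ∨ p there: b:F. ✗
e: no successors, so □(◇p ∨ p) holds vacuously. ✓
— 2 worlds.

0 and 2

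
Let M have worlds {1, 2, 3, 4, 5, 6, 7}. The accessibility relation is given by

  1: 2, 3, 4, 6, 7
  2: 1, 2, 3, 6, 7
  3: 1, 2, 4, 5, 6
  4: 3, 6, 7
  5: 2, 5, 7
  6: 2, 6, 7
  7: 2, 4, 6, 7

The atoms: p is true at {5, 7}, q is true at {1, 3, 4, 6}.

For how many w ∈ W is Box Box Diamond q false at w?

5

1: successors {2, 3, 4, 6, 7}; Box Diamond q there: 2:T, 3:F, 4:T, 6:T, 7:T. ✗
2: successors {1, 2, 3, 6, 7}; Box Diamond q there: 1:T, 2:T, 3:F, 6:T, 7:T. ✗
3: successors {1, 2, 4, 5, 6}; Box Diamond q there: 1:T, 2:T, 4:T, 5:F, 6:T. ✗
4: successors {3, 6, 7}; Box Diamond q there: 3:F, 6:T, 7:T. ✗
5: successors {2, 5, 7}; Box Diamond q there: 2:T, 5:F, 7:T. ✗
6: successors {2, 6, 7}; Box Diamond q there: 2:T, 6:T, 7:T. ✓
7: successors {2, 4, 6, 7}; Box Diamond q there: 2:T, 4:T, 6:T, 7:T. ✓
Satisfying worlds: {6, 7}.
So Box Box Diamond q fails at the other 5 worlds.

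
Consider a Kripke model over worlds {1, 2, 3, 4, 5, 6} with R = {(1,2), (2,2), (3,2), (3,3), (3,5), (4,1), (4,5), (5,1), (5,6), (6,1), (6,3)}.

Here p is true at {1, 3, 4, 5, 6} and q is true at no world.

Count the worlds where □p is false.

1: successors {2}; p there: 2:F. ✗
2: successors {2}; p there: 2:F. ✗
3: successors {2, 3, 5}; p there: 2:F, 3:T, 5:T. ✗
4: successors {1, 5}; p there: 1:T, 5:T. ✓
5: successors {1, 6}; p there: 1:T, 6:T. ✓
6: successors {1, 3}; p there: 1:T, 3:T. ✓
Satisfying worlds: {4, 5, 6}.
So □p fails at the other 3 worlds.

3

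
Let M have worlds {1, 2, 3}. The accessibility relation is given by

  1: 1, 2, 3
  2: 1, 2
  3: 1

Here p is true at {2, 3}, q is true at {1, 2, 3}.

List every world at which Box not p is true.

1: successors {1, 2, 3}; not p there: 1:T, 2:F, 3:F. ✗
2: successors {1, 2}; not p there: 1:T, 2:F. ✗
3: successors {1}; not p there: 1:T. ✓

{3}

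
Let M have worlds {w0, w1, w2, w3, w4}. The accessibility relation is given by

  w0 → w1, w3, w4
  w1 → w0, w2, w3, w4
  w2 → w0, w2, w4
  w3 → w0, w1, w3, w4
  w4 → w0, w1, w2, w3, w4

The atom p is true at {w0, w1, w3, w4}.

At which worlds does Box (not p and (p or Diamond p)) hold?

w0: successors {w1, w3, w4}; not p and (p or Diamond p) there: w1:F, w3:F, w4:F. ✗
w1: successors {w0, w2, w3, w4}; not p and (p or Diamond p) there: w0:F, w2:T, w3:F, w4:F. ✗
w2: successors {w0, w2, w4}; not p and (p or Diamond p) there: w0:F, w2:T, w4:F. ✗
w3: successors {w0, w1, w3, w4}; not p and (p or Diamond p) there: w0:F, w1:F, w3:F, w4:F. ✗
w4: successors {w0, w1, w2, w3, w4}; not p and (p or Diamond p) there: w0:F, w1:F, w2:T, w3:F, w4:F. ✗

∅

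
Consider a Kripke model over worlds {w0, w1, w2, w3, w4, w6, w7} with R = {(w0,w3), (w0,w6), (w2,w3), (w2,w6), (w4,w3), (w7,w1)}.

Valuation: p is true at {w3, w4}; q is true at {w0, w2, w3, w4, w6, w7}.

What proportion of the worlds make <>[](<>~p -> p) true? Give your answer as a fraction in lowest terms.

4/7

w0: successors {w3, w6}; [](<>~p -> p) there: w3:T, w6:T. ✓
w1: no successors, so <>[](<>~p -> p) fails. ✗
w2: successors {w3, w6}; [](<>~p -> p) there: w3:T, w6:T. ✓
w3: no successors, so <>[](<>~p -> p) fails. ✗
w4: successors {w3}; [](<>~p -> p) there: w3:T. ✓
w6: no successors, so <>[](<>~p -> p) fails. ✗
w7: successors {w1}; [](<>~p -> p) there: w1:T. ✓
That's 4 of 7 worlds, so 4/7.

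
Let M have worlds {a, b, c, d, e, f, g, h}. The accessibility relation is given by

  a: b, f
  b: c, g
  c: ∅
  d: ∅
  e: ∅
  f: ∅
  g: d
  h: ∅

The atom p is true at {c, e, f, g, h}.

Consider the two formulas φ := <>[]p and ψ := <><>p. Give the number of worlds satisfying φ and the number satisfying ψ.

3 and 1

For <>[]p:
a: successors {b, f}; []p there: b:T, f:T. ✓
b: successors {c, g}; []p there: c:T, g:F. ✓
c: no successors, so <>[]p fails. ✗
d: no successors, so <>[]p fails. ✗
e: no successors, so <>[]p fails. ✗
f: no successors, so <>[]p fails. ✗
g: successors {d}; []p there: d:T. ✓
h: no successors, so <>[]p fails. ✗
— 3 worlds.
For <><>p:
a: successors {b, f}; <>p there: b:T, f:F. ✓
b: successors {c, g}; <>p there: c:F, g:F. ✗
c: no successors, so <><>p fails. ✗
d: no successors, so <><>p fails. ✗
e: no successors, so <><>p fails. ✗
f: no successors, so <><>p fails. ✗
g: successors {d}; <>p there: d:F. ✗
h: no successors, so <><>p fails. ✗
— 1 world.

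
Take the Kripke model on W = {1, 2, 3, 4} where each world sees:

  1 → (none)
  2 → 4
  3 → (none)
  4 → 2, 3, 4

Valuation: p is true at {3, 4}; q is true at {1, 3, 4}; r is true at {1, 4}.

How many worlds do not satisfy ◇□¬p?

3

1: no successors, so ◇□¬p fails. ✗
2: successors {4}; □¬p there: 4:F. ✗
3: no successors, so ◇□¬p fails. ✗
4: successors {2, 3, 4}; □¬p there: 2:F, 3:T, 4:F. ✓
Satisfying worlds: {4}.
So ◇□¬p fails at the other 3 worlds.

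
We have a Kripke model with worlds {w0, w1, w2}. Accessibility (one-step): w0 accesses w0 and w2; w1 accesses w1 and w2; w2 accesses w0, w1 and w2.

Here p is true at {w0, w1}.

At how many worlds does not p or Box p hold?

w0: not p is F, Box p is F. ✗
w1: not p is F, Box p is F. ✗
w2: not p is T, Box p is F. ✓
Satisfying worlds: {w2}.

1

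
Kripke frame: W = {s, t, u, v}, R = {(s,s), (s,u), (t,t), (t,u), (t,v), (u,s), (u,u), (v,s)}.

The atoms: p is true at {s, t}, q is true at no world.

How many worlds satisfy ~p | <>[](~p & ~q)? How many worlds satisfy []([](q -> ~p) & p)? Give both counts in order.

2 and 1

For ~p | <>[](~p & ~q):
s: ~p is F, <>[](~p & ~q) is F. ✗
t: ~p is F, <>[](~p & ~q) is F. ✗
u: ~p is T, <>[](~p & ~q) is F. ✓
v: ~p is T, <>[](~p & ~q) is F. ✓
— 2 worlds.
For []([](q -> ~p) & p):
s: successors {s, u}; [](q -> ~p) & p there: s:T, u:F. ✗
t: successors {t, u, v}; [](q -> ~p) & p there: t:T, u:F, v:F. ✗
u: successors {s, u}; [](q -> ~p) & p there: s:T, u:F. ✗
v: successors {s}; [](q -> ~p) & p there: s:T. ✓
— 1 world.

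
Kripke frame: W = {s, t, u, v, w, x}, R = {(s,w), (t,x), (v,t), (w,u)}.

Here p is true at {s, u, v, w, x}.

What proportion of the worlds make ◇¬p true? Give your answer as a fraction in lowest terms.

s: successors {w}; ¬p there: w:F. ✗
t: successors {x}; ¬p there: x:F. ✗
u: no successors, so ◇¬p fails. ✗
v: successors {t}; ¬p there: t:T. ✓
w: successors {u}; ¬p there: u:F. ✗
x: no successors, so ◇¬p fails. ✗
That's 1 of 6 worlds, so 1/6.

1/6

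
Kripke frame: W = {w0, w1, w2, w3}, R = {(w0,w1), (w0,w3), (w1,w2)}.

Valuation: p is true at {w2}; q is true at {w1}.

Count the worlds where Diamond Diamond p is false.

3

w0: successors {w1, w3}; Diamond p there: w1:T, w3:F. ✓
w1: successors {w2}; Diamond p there: w2:F. ✗
w2: no successors, so Diamond Diamond p fails. ✗
w3: no successors, so Diamond Diamond p fails. ✗
Satisfying worlds: {w0}.
So Diamond Diamond p fails at the other 3 worlds.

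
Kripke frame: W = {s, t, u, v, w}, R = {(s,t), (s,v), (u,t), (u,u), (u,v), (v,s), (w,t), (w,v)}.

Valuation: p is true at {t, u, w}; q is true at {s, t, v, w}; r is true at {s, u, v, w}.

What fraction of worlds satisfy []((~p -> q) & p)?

s: successors {t, v}; (~p -> q) & p there: t:T, v:F. ✗
t: no successors, so []((~p -> q) & p) holds vacuously. ✓
u: successors {t, u, v}; (~p -> q) & p there: t:T, u:T, v:F. ✗
v: successors {s}; (~p -> q) & p there: s:F. ✗
w: successors {t, v}; (~p -> q) & p there: t:T, v:F. ✗
That's 1 of 5 worlds, so 1/5.

1/5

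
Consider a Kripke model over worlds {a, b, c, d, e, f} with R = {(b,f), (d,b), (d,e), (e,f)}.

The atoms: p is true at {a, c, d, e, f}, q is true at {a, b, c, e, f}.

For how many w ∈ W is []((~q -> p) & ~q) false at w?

3

a: no successors, so []((~q -> p) & ~q) holds vacuously. ✓
b: successors {f}; (~q -> p) & ~q there: f:F. ✗
c: no successors, so []((~q -> p) & ~q) holds vacuously. ✓
d: successors {b, e}; (~q -> p) & ~q there: b:F, e:F. ✗
e: successors {f}; (~q -> p) & ~q there: f:F. ✗
f: no successors, so []((~q -> p) & ~q) holds vacuously. ✓
Satisfying worlds: {a, c, f}.
So []((~q -> p) & ~q) fails at the other 3 worlds.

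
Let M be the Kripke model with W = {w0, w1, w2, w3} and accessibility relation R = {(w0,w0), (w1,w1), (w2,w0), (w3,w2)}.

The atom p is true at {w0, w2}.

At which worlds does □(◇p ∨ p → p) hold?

{w0, w1, w2, w3}

w0: successors {w0}; ◇p ∨ p → p there: w0:T. ✓
w1: successors {w1}; ◇p ∨ p → p there: w1:T. ✓
w2: successors {w0}; ◇p ∨ p → p there: w0:T. ✓
w3: successors {w2}; ◇p ∨ p → p there: w2:T. ✓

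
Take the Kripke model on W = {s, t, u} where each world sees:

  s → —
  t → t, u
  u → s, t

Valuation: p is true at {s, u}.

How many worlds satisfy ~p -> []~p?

2

s: ~p is F, []~p is T. ✓
t: ~p is T, []~p is F. ✗
u: ~p is F, []~p is F. ✓
Satisfying worlds: {s, u}.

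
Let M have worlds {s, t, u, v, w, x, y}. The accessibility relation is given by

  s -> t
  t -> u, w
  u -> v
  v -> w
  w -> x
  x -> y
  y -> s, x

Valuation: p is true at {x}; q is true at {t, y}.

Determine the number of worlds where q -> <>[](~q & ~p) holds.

6

s: q is F, <>[](~q & ~p) is T. ✓
t: q is T, <>[](~q & ~p) is T. ✓
u: q is F, <>[](~q & ~p) is T. ✓
v: q is F, <>[](~q & ~p) is F. ✓
w: q is F, <>[](~q & ~p) is F. ✓
x: q is F, <>[](~q & ~p) is F. ✓
y: q is T, <>[](~q & ~p) is F. ✗
Satisfying worlds: {s, t, u, v, w, x}.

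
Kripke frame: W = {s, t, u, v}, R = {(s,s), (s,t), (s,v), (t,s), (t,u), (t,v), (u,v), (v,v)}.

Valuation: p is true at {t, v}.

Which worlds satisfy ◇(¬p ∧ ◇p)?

{s, t}

s: successors {s, t, v}; ¬p ∧ ◇p there: s:T, t:F, v:F. ✓
t: successors {s, u, v}; ¬p ∧ ◇p there: s:T, u:T, v:F. ✓
u: successors {v}; ¬p ∧ ◇p there: v:F. ✗
v: successors {v}; ¬p ∧ ◇p there: v:F. ✗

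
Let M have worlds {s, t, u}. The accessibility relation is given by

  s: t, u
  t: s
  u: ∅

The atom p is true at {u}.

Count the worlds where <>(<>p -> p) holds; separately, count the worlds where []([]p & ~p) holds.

1 and 1

For <>(<>p -> p):
s: successors {t, u}; <>p -> p there: t:T, u:T. ✓
t: successors {s}; <>p -> p there: s:F. ✗
u: no successors, so <>(<>p -> p) fails. ✗
— 1 world.
For []([]p & ~p):
s: successors {t, u}; []p & ~p there: t:F, u:F. ✗
t: successors {s}; []p & ~p there: s:F. ✗
u: no successors, so []([]p & ~p) holds vacuously. ✓
— 1 world.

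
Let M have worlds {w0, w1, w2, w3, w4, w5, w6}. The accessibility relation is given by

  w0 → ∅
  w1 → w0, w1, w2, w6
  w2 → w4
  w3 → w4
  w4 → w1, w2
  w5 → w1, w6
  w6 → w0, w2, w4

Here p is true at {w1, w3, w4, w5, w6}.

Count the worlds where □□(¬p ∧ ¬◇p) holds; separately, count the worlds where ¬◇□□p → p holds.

For □□(¬p ∧ ¬◇p):
w0: no successors, so □□(¬p ∧ ¬◇p) holds vacuously. ✓
w1: successors {w0, w1, w2, w6}; □(¬p ∧ ¬◇p) there: w0:T, w1:F, w2:F, w6:F. ✗
w2: successors {w4}; □(¬p ∧ ¬◇p) there: w4:F. ✗
w3: successors {w4}; □(¬p ∧ ¬◇p) there: w4:F. ✗
w4: successors {w1, w2}; □(¬p ∧ ¬◇p) there: w1:F, w2:F. ✗
w5: successors {w1, w6}; □(¬p ∧ ¬◇p) there: w1:F, w6:F. ✗
w6: successors {w0, w2, w4}; □(¬p ∧ ¬◇p) there: w0:T, w2:F, w4:F. ✗
— 1 world.
For ¬◇□□p → p:
w0: ¬◇□□p is T, p is F. ✗
w1: ¬◇□□p is F, p is T. ✓
w2: ¬◇□□p is T, p is F. ✗
w3: ¬◇□□p is T, p is T. ✓
w4: ¬◇□□p is T, p is T. ✓
w5: ¬◇□□p is T, p is T. ✓
w6: ¬◇□□p is F, p is T. ✓
— 5 worlds.

1 and 5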